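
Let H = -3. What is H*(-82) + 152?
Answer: 398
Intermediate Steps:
H*(-82) + 152 = -3*(-82) + 152 = 246 + 152 = 398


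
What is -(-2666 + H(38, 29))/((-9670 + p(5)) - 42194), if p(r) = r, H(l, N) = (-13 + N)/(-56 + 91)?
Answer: -93294/1815065 ≈ -0.051400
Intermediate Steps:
H(l, N) = -13/35 + N/35 (H(l, N) = (-13 + N)/35 = (-13 + N)*(1/35) = -13/35 + N/35)
-(-2666 + H(38, 29))/((-9670 + p(5)) - 42194) = -(-2666 + (-13/35 + (1/35)*29))/((-9670 + 5) - 42194) = -(-2666 + (-13/35 + 29/35))/(-9665 - 42194) = -(-2666 + 16/35)/(-51859) = -(-93294)*(-1)/(35*51859) = -1*93294/1815065 = -93294/1815065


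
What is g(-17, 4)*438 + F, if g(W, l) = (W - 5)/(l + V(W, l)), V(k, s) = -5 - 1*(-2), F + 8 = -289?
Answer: -9933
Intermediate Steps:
F = -297 (F = -8 - 289 = -297)
V(k, s) = -3 (V(k, s) = -5 + 2 = -3)
g(W, l) = (-5 + W)/(-3 + l) (g(W, l) = (W - 5)/(l - 3) = (-5 + W)/(-3 + l))
g(-17, 4)*438 + F = ((-5 - 17)/(-3 + 4))*438 - 297 = (-22/1)*438 - 297 = (1*(-22))*438 - 297 = -22*438 - 297 = -9636 - 297 = -9933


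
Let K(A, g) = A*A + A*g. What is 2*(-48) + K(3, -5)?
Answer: -102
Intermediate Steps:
K(A, g) = A**2 + A*g
2*(-48) + K(3, -5) = 2*(-48) + 3*(3 - 5) = -96 + 3*(-2) = -96 - 6 = -102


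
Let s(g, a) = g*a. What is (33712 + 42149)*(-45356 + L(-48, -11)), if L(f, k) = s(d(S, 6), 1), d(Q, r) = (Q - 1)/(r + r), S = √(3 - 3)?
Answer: -13763031351/4 ≈ -3.4408e+9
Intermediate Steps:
S = 0 (S = √0 = 0)
d(Q, r) = (-1 + Q)/(2*r) (d(Q, r) = (-1 + Q)/((2*r)) = (-1 + Q)*(1/(2*r)) = (-1 + Q)/(2*r))
s(g, a) = a*g
L(f, k) = -1/12 (L(f, k) = 1*((½)*(-1 + 0)/6) = 1*((½)*(⅙)*(-1)) = 1*(-1/12) = -1/12)
(33712 + 42149)*(-45356 + L(-48, -11)) = (33712 + 42149)*(-45356 - 1/12) = 75861*(-544273/12) = -13763031351/4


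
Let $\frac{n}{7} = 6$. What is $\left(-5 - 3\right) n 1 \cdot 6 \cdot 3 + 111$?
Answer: $-5937$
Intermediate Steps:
$n = 42$ ($n = 7 \cdot 6 = 42$)
$\left(-5 - 3\right) n 1 \cdot 6 \cdot 3 + 111 = \left(-5 - 3\right) 42 \cdot 1 \cdot 6 \cdot 3 + 111 = \left(-8\right) 42 \cdot 6 \cdot 3 + 111 = \left(-336\right) 18 + 111 = -6048 + 111 = -5937$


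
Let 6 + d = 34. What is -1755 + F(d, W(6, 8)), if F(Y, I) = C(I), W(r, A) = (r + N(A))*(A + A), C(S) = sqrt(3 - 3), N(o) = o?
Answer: -1755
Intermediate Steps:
d = 28 (d = -6 + 34 = 28)
C(S) = 0 (C(S) = sqrt(0) = 0)
W(r, A) = 2*A*(A + r) (W(r, A) = (r + A)*(A + A) = (A + r)*(2*A) = 2*A*(A + r))
F(Y, I) = 0
-1755 + F(d, W(6, 8)) = -1755 + 0 = -1755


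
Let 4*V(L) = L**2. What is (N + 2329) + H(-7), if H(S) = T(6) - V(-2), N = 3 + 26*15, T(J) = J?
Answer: 2727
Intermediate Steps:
V(L) = L**2/4
N = 393 (N = 3 + 390 = 393)
H(S) = 5 (H(S) = 6 - (-2)**2/4 = 6 - 4/4 = 6 - 1*1 = 6 - 1 = 5)
(N + 2329) + H(-7) = (393 + 2329) + 5 = 2722 + 5 = 2727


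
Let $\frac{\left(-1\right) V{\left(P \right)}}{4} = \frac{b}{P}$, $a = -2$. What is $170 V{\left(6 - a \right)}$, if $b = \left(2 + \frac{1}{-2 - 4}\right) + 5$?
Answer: $- \frac{3485}{6} \approx -580.83$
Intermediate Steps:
$b = \frac{41}{6}$ ($b = \left(2 + \frac{1}{-6}\right) + 5 = \left(2 - \frac{1}{6}\right) + 5 = \frac{11}{6} + 5 = \frac{41}{6} \approx 6.8333$)
$V{\left(P \right)} = - \frac{82}{3 P}$ ($V{\left(P \right)} = - 4 \frac{41}{6 P} = - \frac{82}{3 P}$)
$170 V{\left(6 - a \right)} = 170 \left(- \frac{82}{3 \left(6 - -2\right)}\right) = 170 \left(- \frac{82}{3 \left(6 + 2\right)}\right) = 170 \left(- \frac{82}{3 \cdot 8}\right) = 170 \left(\left(- \frac{82}{3}\right) \frac{1}{8}\right) = 170 \left(- \frac{41}{12}\right) = - \frac{3485}{6}$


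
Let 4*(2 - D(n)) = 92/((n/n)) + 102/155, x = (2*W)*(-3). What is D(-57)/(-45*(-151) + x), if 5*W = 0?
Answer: -729/234050 ≈ -0.0031147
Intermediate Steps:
W = 0 (W = (⅕)*0 = 0)
x = 0 (x = (2*0)*(-3) = 0*(-3) = 0)
D(n) = -6561/310 (D(n) = 2 - (92/((n/n)) + 102/155)/4 = 2 - (92/1 + 102*(1/155))/4 = 2 - (92*1 + 102/155)/4 = 2 - (92 + 102/155)/4 = 2 - ¼*14362/155 = 2 - 7181/310 = -6561/310)
D(-57)/(-45*(-151) + x) = -6561/(310*(-45*(-151) + 0)) = -6561/(310*(6795 + 0)) = -6561/310/6795 = -6561/310*1/6795 = -729/234050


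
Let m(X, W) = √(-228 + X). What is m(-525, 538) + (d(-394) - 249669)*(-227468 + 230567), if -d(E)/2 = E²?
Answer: -1735876959 + I*√753 ≈ -1.7359e+9 + 27.441*I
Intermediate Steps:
d(E) = -2*E²
m(-525, 538) + (d(-394) - 249669)*(-227468 + 230567) = √(-228 - 525) + (-2*(-394)² - 249669)*(-227468 + 230567) = √(-753) + (-2*155236 - 249669)*3099 = I*√753 + (-310472 - 249669)*3099 = I*√753 - 560141*3099 = I*√753 - 1735876959 = -1735876959 + I*√753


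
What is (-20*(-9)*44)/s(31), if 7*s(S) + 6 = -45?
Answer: -18480/17 ≈ -1087.1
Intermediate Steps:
s(S) = -51/7 (s(S) = -6/7 + (⅐)*(-45) = -6/7 - 45/7 = -51/7)
(-20*(-9)*44)/s(31) = (-20*(-9)*44)/(-51/7) = (180*44)*(-7/51) = 7920*(-7/51) = -18480/17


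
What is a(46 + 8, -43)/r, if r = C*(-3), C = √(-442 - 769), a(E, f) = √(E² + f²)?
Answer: I*√5770415/3633 ≈ 0.66121*I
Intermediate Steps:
C = I*√1211 (C = √(-1211) = I*√1211 ≈ 34.799*I)
r = -3*I*√1211 (r = (I*√1211)*(-3) = -3*I*√1211 ≈ -104.4*I)
a(46 + 8, -43)/r = √((46 + 8)² + (-43)²)/((-3*I*√1211)) = √(54² + 1849)*(I*√1211/3633) = √(2916 + 1849)*(I*√1211/3633) = √4765*(I*√1211/3633) = I*√5770415/3633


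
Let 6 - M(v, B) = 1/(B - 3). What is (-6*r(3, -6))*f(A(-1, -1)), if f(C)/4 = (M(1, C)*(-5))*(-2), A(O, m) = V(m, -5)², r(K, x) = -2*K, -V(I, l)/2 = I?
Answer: 7200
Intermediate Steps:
V(I, l) = -2*I
M(v, B) = 6 - 1/(-3 + B) (M(v, B) = 6 - 1/(B - 3) = 6 - 1/(-3 + B))
A(O, m) = 4*m² (A(O, m) = (-2*m)² = 4*m²)
f(C) = 40*(-19 + 6*C)/(-3 + C) (f(C) = 4*((((-19 + 6*C)/(-3 + C))*(-5))*(-2)) = 4*(-5*(-19 + 6*C)/(-3 + C)*(-2)) = 4*(10*(-19 + 6*C)/(-3 + C)) = 40*(-19 + 6*C)/(-3 + C))
(-6*r(3, -6))*f(A(-1, -1)) = (-(-12)*3)*(40*(-19 + 6*(4*(-1)²))/(-3 + 4*(-1)²)) = (-6*(-6))*(40*(-19 + 6*(4*1))/(-3 + 4*1)) = 36*(40*(-19 + 6*4)/(-3 + 4)) = 36*(40*(-19 + 24)/1) = 36*(40*1*5) = 36*200 = 7200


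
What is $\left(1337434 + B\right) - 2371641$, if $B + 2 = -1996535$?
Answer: $-3030744$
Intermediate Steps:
$B = -1996537$ ($B = -2 - 1996535 = -1996537$)
$\left(1337434 + B\right) - 2371641 = \left(1337434 - 1996537\right) - 2371641 = -659103 - 2371641 = -3030744$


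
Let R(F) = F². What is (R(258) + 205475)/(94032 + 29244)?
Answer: 272039/123276 ≈ 2.2067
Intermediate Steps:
(R(258) + 205475)/(94032 + 29244) = (258² + 205475)/(94032 + 29244) = (66564 + 205475)/123276 = 272039*(1/123276) = 272039/123276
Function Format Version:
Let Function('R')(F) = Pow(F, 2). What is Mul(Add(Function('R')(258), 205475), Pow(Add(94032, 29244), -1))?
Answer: Rational(272039, 123276) ≈ 2.2067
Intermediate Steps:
Mul(Add(Function('R')(258), 205475), Pow(Add(94032, 29244), -1)) = Mul(Add(Pow(258, 2), 205475), Pow(Add(94032, 29244), -1)) = Mul(Add(66564, 205475), Pow(123276, -1)) = Mul(272039, Rational(1, 123276)) = Rational(272039, 123276)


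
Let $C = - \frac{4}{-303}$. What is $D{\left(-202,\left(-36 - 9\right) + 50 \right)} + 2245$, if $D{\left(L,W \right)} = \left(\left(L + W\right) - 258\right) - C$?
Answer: $\frac{542366}{303} \approx 1790.0$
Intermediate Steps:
$C = \frac{4}{303}$ ($C = \left(-4\right) \left(- \frac{1}{303}\right) = \frac{4}{303} \approx 0.013201$)
$D{\left(L,W \right)} = - \frac{78178}{303} + L + W$ ($D{\left(L,W \right)} = \left(\left(L + W\right) - 258\right) - \frac{4}{303} = \left(-258 + L + W\right) - \frac{4}{303} = - \frac{78178}{303} + L + W$)
$D{\left(-202,\left(-36 - 9\right) + 50 \right)} + 2245 = \left(- \frac{78178}{303} - 202 + \left(\left(-36 - 9\right) + 50\right)\right) + 2245 = \left(- \frac{78178}{303} - 202 + \left(-45 + 50\right)\right) + 2245 = \left(- \frac{78178}{303} - 202 + 5\right) + 2245 = - \frac{137869}{303} + 2245 = \frac{542366}{303}$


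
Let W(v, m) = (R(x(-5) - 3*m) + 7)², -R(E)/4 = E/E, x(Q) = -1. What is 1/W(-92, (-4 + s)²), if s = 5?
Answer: ⅑ ≈ 0.11111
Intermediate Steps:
R(E) = -4 (R(E) = -4*E/E = -4*1 = -4)
W(v, m) = 9 (W(v, m) = (-4 + 7)² = 3² = 9)
1/W(-92, (-4 + s)²) = 1/9 = ⅑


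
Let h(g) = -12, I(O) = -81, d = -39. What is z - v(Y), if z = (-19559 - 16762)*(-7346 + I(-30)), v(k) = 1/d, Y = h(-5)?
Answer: 10520486614/39 ≈ 2.6976e+8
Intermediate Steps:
Y = -12
v(k) = -1/39 (v(k) = 1/(-39) = -1/39)
z = 269756067 (z = (-19559 - 16762)*(-7346 - 81) = -36321*(-7427) = 269756067)
z - v(Y) = 269756067 - 1*(-1/39) = 269756067 + 1/39 = 10520486614/39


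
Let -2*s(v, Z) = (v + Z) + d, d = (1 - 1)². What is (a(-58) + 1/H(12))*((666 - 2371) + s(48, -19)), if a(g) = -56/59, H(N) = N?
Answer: 2108107/1416 ≈ 1488.8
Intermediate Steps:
d = 0 (d = 0² = 0)
a(g) = -56/59 (a(g) = -56*1/59 = -56/59)
s(v, Z) = -Z/2 - v/2 (s(v, Z) = -((v + Z) + 0)/2 = -((Z + v) + 0)/2 = -(Z + v)/2 = -Z/2 - v/2)
(a(-58) + 1/H(12))*((666 - 2371) + s(48, -19)) = (-56/59 + 1/12)*((666 - 2371) + (-½*(-19) - ½*48)) = (-56/59 + 1/12)*(-1705 + (19/2 - 24)) = -613*(-1705 - 29/2)/708 = -613/708*(-3439/2) = 2108107/1416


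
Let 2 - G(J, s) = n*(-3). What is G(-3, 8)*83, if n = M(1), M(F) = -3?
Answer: -581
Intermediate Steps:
n = -3
G(J, s) = -7 (G(J, s) = 2 - (-3)*(-3) = 2 - 1*9 = 2 - 9 = -7)
G(-3, 8)*83 = -7*83 = -581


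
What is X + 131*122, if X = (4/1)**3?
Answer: 16046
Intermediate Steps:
X = 64 (X = (4*1)**3 = 4**3 = 64)
X + 131*122 = 64 + 131*122 = 64 + 15982 = 16046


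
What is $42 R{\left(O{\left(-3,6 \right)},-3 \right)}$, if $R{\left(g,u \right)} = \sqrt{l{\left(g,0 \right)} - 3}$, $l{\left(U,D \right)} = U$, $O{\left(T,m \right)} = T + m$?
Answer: $0$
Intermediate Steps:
$R{\left(g,u \right)} = \sqrt{-3 + g}$ ($R{\left(g,u \right)} = \sqrt{g - 3} = \sqrt{-3 + g}$)
$42 R{\left(O{\left(-3,6 \right)},-3 \right)} = 42 \sqrt{-3 + \left(-3 + 6\right)} = 42 \sqrt{-3 + 3} = 42 \sqrt{0} = 42 \cdot 0 = 0$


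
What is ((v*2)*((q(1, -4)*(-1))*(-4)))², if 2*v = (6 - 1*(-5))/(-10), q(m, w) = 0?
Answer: 0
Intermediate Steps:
v = -11/20 (v = ((6 - 1*(-5))/(-10))/2 = ((6 + 5)*(-⅒))/2 = (11*(-⅒))/2 = (½)*(-11/10) = -11/20 ≈ -0.55000)
((v*2)*((q(1, -4)*(-1))*(-4)))² = ((-11/20*2)*((0*(-1))*(-4)))² = (-0*(-4))² = (-11/10*0)² = 0² = 0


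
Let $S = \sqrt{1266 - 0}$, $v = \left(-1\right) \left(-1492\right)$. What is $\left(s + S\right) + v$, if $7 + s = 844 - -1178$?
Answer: $3507 + \sqrt{1266} \approx 3542.6$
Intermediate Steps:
$s = 2015$ ($s = -7 + \left(844 - -1178\right) = -7 + \left(844 + 1178\right) = -7 + 2022 = 2015$)
$v = 1492$
$S = \sqrt{1266}$ ($S = \sqrt{1266 + 0} = \sqrt{1266} \approx 35.581$)
$\left(s + S\right) + v = \left(2015 + \sqrt{1266}\right) + 1492 = 3507 + \sqrt{1266}$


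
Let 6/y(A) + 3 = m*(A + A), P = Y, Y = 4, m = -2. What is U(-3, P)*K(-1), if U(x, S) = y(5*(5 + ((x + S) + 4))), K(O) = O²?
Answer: -6/203 ≈ -0.029557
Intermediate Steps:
P = 4
y(A) = 6/(-3 - 4*A) (y(A) = 6/(-3 - 2*(A + A)) = 6/(-3 - 4*A))
U(x, S) = 6/(-183 - 20*S - 20*x) (U(x, S) = 6/(-3 - 20*(5 + ((x + S) + 4))) = 6/(-3 - 20*(5 + ((S + x) + 4))) = 6/(-3 - 20*(5 + (4 + S + x))) = 6/(-3 - 20*(9 + S + x)) = 6/(-3 - 4*(45 + 5*S + 5*x)) = 6/(-3 + (-180 - 20*S - 20*x)) = 6/(-183 - 20*S - 20*x))
U(-3, P)*K(-1) = (6/(-183 - 20*4 - 20*(-3)))*(-1)² = (6/(-183 - 80 + 60))*1 = (6/(-203))*1 = (6*(-1/203))*1 = -6/203*1 = -6/203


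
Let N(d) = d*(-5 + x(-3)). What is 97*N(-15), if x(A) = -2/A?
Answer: 6305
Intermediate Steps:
N(d) = -13*d/3 (N(d) = d*(-5 - 2/(-3)) = d*(-5 - 2*(-⅓)) = d*(-5 + ⅔) = d*(-13/3) = -13*d/3)
97*N(-15) = 97*(-13/3*(-15)) = 97*65 = 6305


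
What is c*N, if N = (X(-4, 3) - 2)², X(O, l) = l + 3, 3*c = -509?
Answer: -8144/3 ≈ -2714.7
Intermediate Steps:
c = -509/3 (c = (⅓)*(-509) = -509/3 ≈ -169.67)
X(O, l) = 3 + l
N = 16 (N = ((3 + 3) - 2)² = (6 - 2)² = 4² = 16)
c*N = -509/3*16 = -8144/3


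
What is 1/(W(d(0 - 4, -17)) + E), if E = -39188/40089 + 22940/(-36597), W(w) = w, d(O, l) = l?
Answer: -489045711/9098378719 ≈ -0.053751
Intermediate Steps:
E = -784601632/489045711 (E = -39188*1/40089 + 22940*(-1/36597) = -39188/40089 - 22940/36597 = -784601632/489045711 ≈ -1.6044)
1/(W(d(0 - 4, -17)) + E) = 1/(-17 - 784601632/489045711) = 1/(-9098378719/489045711) = -489045711/9098378719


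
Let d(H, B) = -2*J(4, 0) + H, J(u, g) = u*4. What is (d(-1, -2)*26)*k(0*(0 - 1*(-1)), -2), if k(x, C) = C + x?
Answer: 1716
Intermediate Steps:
J(u, g) = 4*u
d(H, B) = -32 + H (d(H, B) = -8*4 + H = -2*16 + H = -32 + H)
(d(-1, -2)*26)*k(0*(0 - 1*(-1)), -2) = ((-32 - 1)*26)*(-2 + 0*(0 - 1*(-1))) = (-33*26)*(-2 + 0*(0 + 1)) = -858*(-2 + 0*1) = -858*(-2 + 0) = -858*(-2) = 1716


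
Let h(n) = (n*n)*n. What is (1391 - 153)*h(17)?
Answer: 6082294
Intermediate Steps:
h(n) = n³ (h(n) = n²*n = n³)
(1391 - 153)*h(17) = (1391 - 153)*17³ = 1238*4913 = 6082294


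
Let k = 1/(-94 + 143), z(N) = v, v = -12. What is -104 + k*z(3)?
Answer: -5108/49 ≈ -104.24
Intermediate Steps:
z(N) = -12
k = 1/49 ≈ 0.020408
-104 + k*z(3) = -104 + (1/49)*(-12) = -104 - 12/49 = -5108/49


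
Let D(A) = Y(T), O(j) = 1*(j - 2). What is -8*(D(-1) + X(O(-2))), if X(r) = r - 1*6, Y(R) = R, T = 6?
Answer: 32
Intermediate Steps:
O(j) = -2 + j (O(j) = 1*(-2 + j) = -2 + j)
D(A) = 6
X(r) = -6 + r (X(r) = r - 6 = -6 + r)
-8*(D(-1) + X(O(-2))) = -8*(6 + (-6 + (-2 - 2))) = -8*(6 + (-6 - 4)) = -8*(6 - 10) = -8*(-4) = 32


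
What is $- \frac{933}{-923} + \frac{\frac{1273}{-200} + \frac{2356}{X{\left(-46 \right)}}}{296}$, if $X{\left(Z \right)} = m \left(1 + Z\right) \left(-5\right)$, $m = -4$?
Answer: $\frac{13031849}{13291200} \approx 0.98049$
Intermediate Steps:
$X{\left(Z \right)} = 20 + 20 Z$ ($X{\left(Z \right)} = - 4 \left(1 + Z\right) \left(-5\right) = \left(-4 - 4 Z\right) \left(-5\right) = 20 + 20 Z$)
$- \frac{933}{-923} + \frac{\frac{1273}{-200} + \frac{2356}{X{\left(-46 \right)}}}{296} = - \frac{933}{-923} + \frac{\frac{1273}{-200} + \frac{2356}{20 + 20 \left(-46\right)}}{296} = \left(-933\right) \left(- \frac{1}{923}\right) + \left(1273 \left(- \frac{1}{200}\right) + \frac{2356}{20 - 920}\right) \frac{1}{296} = \frac{933}{923} + \left(- \frac{1273}{200} + \frac{2356}{-900}\right) \frac{1}{296} = \frac{933}{923} + \left(- \frac{1273}{200} + 2356 \left(- \frac{1}{900}\right)\right) \frac{1}{296} = \frac{933}{923} + \left(- \frac{1273}{200} - \frac{589}{225}\right) \frac{1}{296} = \frac{933}{923} - \frac{437}{14400} = \frac{13031849}{13291200}$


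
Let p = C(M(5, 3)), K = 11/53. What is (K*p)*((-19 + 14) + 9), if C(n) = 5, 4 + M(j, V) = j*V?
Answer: 220/53 ≈ 4.1509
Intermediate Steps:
M(j, V) = -4 + V*j (M(j, V) = -4 + j*V = -4 + V*j)
K = 11/53 (K = 11*(1/53) = 11/53 ≈ 0.20755)
p = 5
(K*p)*((-19 + 14) + 9) = ((11/53)*5)*((-19 + 14) + 9) = 55*(-5 + 9)/53 = (55/53)*4 = 220/53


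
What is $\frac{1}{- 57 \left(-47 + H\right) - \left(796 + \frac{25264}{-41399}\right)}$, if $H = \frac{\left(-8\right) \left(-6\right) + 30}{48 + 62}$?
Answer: $\frac{2276945}{4196846978} \approx 0.00054254$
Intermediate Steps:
$H = \frac{39}{55}$ ($H = \frac{48 + 30}{110} = 78 \cdot \frac{1}{110} = \frac{39}{55} \approx 0.70909$)
$\frac{1}{- 57 \left(-47 + H\right) - \left(796 + \frac{25264}{-41399}\right)} = \frac{1}{- 57 \left(-47 + \frac{39}{55}\right) - \left(796 + \frac{25264}{-41399}\right)} = \frac{1}{\left(-57\right) \left(- \frac{2546}{55}\right) - \frac{32928340}{41399}} = \frac{1}{\frac{145122}{55} + \left(\frac{25264}{41399} - 796\right)} = \frac{1}{\frac{145122}{55} - \frac{32928340}{41399}} = \frac{1}{\frac{4196846978}{2276945}} = \frac{2276945}{4196846978}$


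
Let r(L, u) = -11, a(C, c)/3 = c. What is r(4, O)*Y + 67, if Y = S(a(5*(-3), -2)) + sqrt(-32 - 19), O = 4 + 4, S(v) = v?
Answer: 133 - 11*I*sqrt(51) ≈ 133.0 - 78.556*I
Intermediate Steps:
a(C, c) = 3*c
O = 8
Y = -6 + I*sqrt(51) (Y = 3*(-2) + sqrt(-32 - 19) = -6 + sqrt(-51) = -6 + I*sqrt(51) ≈ -6.0 + 7.1414*I)
r(4, O)*Y + 67 = -11*(-6 + I*sqrt(51)) + 67 = (66 - 11*I*sqrt(51)) + 67 = 133 - 11*I*sqrt(51)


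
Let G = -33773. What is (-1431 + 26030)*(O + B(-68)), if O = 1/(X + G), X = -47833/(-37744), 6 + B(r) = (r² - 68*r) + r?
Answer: 287658660391487398/1274680279 ≈ 2.2567e+8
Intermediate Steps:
B(r) = -6 + r² - 67*r (B(r) = -6 + ((r² - 68*r) + r) = -6 + (r² - 67*r) = -6 + r² - 67*r)
X = 47833/37744 (X = -47833*(-1/37744) = 47833/37744 ≈ 1.2673)
O = -37744/1274680279 (O = 1/(47833/37744 - 33773) = 1/(-1274680279/37744) = -37744/1274680279 ≈ -2.9611e-5)
(-1431 + 26030)*(O + B(-68)) = (-1431 + 26030)*(-37744/1274680279 + (-6 + (-68)² - 67*(-68))) = 24599*(-37744/1274680279 + (-6 + 4624 + 4556)) = 24599*(-37744/1274680279 + 9174) = 24599*(11693916841802/1274680279) = 287658660391487398/1274680279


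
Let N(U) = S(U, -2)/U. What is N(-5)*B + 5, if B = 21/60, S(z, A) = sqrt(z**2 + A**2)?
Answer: 5 - 7*sqrt(29)/100 ≈ 4.6230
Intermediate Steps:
S(z, A) = sqrt(A**2 + z**2)
B = 7/20 (B = 21*(1/60) = 7/20 ≈ 0.35000)
N(U) = sqrt(4 + U**2)/U (N(U) = sqrt((-2)**2 + U**2)/U = sqrt(4 + U**2)/U)
N(-5)*B + 5 = (sqrt(4 + (-5)**2)/(-5))*(7/20) + 5 = -sqrt(4 + 25)/5*(7/20) + 5 = -sqrt(29)/5*(7/20) + 5 = -7*sqrt(29)/100 + 5 = 5 - 7*sqrt(29)/100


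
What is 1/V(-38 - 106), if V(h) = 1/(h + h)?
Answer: -288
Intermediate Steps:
V(h) = 1/(2*h)
1/V(-38 - 106) = 1/(1/(2*(-38 - 106))) = 1/((½)/(-144)) = 1/((½)*(-1/144)) = 1/(-1/288) = -288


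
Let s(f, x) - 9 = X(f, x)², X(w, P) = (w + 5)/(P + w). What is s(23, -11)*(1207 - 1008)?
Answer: 25870/9 ≈ 2874.4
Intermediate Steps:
X(w, P) = (5 + w)/(P + w)
s(f, x) = 9 + (5 + f)²/(f + x)² (s(f, x) = 9 + ((5 + f)/(x + f))² = 9 + ((5 + f)/(f + x))² = 9 + (5 + f)²/(f + x)²)
s(23, -11)*(1207 - 1008) = (9 + (5 + 23)²/(23 - 11)²)*(1207 - 1008) = (9 + 28²/12²)*199 = (9 + 784*(1/144))*199 = (9 + 49/9)*199 = (130/9)*199 = 25870/9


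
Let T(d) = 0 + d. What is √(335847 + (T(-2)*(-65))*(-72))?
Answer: 7*√6663 ≈ 571.39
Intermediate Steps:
T(d) = d
√(335847 + (T(-2)*(-65))*(-72)) = √(335847 - 2*(-65)*(-72)) = √(335847 + 130*(-72)) = √(335847 - 9360) = √326487 = 7*√6663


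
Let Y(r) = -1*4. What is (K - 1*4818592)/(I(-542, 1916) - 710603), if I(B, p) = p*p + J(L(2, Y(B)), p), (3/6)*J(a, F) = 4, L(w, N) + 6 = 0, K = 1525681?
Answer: -3292911/2960461 ≈ -1.1123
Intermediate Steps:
Y(r) = -4
L(w, N) = -6 (L(w, N) = -6 + 0 = -6)
J(a, F) = 8 (J(a, F) = 2*4 = 8)
I(B, p) = 8 + p² (I(B, p) = p*p + 8 = p² + 8 = 8 + p²)
(K - 1*4818592)/(I(-542, 1916) - 710603) = (1525681 - 1*4818592)/((8 + 1916²) - 710603) = (1525681 - 4818592)/((8 + 3671056) - 710603) = -3292911/(3671064 - 710603) = -3292911/2960461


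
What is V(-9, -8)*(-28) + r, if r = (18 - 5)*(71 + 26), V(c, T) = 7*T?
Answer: 2829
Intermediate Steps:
r = 1261 (r = 13*97 = 1261)
V(-9, -8)*(-28) + r = (7*(-8))*(-28) + 1261 = -56*(-28) + 1261 = 1568 + 1261 = 2829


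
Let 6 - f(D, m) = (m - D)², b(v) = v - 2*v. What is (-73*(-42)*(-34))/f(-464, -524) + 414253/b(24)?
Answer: -247720571/14376 ≈ -17232.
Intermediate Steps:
b(v) = -v
f(D, m) = 6 - (m - D)²
(-73*(-42)*(-34))/f(-464, -524) + 414253/b(24) = (-73*(-42)*(-34))/(6 - (-464 - 1*(-524))²) + 414253/((-1*24)) = (3066*(-34))/(6 - (-464 + 524)²) + 414253/(-24) = -104244/(6 - 1*60²) + 414253*(-1/24) = -104244/(6 - 1*3600) - 414253/24 = -104244/(6 - 3600) - 414253/24 = -104244/(-3594) - 414253/24 = -104244*(-1/3594) - 414253/24 = 17374/599 - 414253/24 = -247720571/14376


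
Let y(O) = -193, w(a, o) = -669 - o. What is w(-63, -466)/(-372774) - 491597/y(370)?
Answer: 183254619257/71945382 ≈ 2547.1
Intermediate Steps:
w(-63, -466)/(-372774) - 491597/y(370) = (-669 - 1*(-466))/(-372774) - 491597/(-193) = (-669 + 466)*(-1/372774) - 491597*(-1/193) = -203*(-1/372774) + 491597/193 = 203/372774 + 491597/193 = 183254619257/71945382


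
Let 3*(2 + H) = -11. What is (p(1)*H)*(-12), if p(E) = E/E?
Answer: 68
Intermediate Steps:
H = -17/3 (H = -2 + (⅓)*(-11) = -2 - 11/3 = -17/3 ≈ -5.6667)
p(E) = 1
(p(1)*H)*(-12) = (1*(-17/3))*(-12) = -17/3*(-12) = 68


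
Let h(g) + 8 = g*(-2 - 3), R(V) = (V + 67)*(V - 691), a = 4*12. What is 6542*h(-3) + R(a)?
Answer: -28151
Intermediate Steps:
a = 48
R(V) = (-691 + V)*(67 + V) (R(V) = (67 + V)*(-691 + V) = (-691 + V)*(67 + V))
h(g) = -8 - 5*g (h(g) = -8 + g*(-2 - 3) = -8 + g*(-5) = -8 - 5*g)
6542*h(-3) + R(a) = 6542*(-8 - 5*(-3)) + (-46297 + 48**2 - 624*48) = 6542*(-8 + 15) + (-46297 + 2304 - 29952) = 6542*7 - 73945 = 45794 - 73945 = -28151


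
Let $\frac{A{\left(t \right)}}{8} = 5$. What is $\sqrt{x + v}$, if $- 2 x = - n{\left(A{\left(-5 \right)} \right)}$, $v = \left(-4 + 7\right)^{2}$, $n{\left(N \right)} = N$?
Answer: $\sqrt{29} \approx 5.3852$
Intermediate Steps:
$A{\left(t \right)} = 40$ ($A{\left(t \right)} = 8 \cdot 5 = 40$)
$v = 9$ ($v = 3^{2} = 9$)
$x = 20$ ($x = - \frac{\left(-1\right) 40}{2} = \left(- \frac{1}{2}\right) \left(-40\right) = 20$)
$\sqrt{x + v} = \sqrt{20 + 9} = \sqrt{29}$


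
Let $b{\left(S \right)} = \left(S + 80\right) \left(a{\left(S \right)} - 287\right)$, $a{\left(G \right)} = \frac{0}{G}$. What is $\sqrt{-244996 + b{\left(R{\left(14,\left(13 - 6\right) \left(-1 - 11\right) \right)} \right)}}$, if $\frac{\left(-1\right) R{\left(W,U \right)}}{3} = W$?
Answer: $i \sqrt{255902} \approx 505.87 i$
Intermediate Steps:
$R{\left(W,U \right)} = - 3 W$
$a{\left(G \right)} = 0$
$b{\left(S \right)} = -22960 - 287 S$ ($b{\left(S \right)} = \left(S + 80\right) \left(0 - 287\right) = \left(80 + S\right) \left(-287\right) = -22960 - 287 S$)
$\sqrt{-244996 + b{\left(R{\left(14,\left(13 - 6\right) \left(-1 - 11\right) \right)} \right)}} = \sqrt{-244996 - \left(22960 + 287 \left(\left(-3\right) 14\right)\right)} = \sqrt{-244996 - 10906} = \sqrt{-255902} = i \sqrt{255902}$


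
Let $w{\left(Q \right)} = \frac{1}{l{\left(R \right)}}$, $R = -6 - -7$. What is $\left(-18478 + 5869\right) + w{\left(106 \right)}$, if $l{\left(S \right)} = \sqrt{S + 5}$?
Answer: $-12609 + \frac{\sqrt{6}}{6} \approx -12609.0$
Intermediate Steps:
$R = 1$ ($R = -6 + 7 = 1$)
$l{\left(S \right)} = \sqrt{5 + S}$
$w{\left(Q \right)} = \frac{\sqrt{6}}{6}$ ($w{\left(Q \right)} = \frac{1}{\sqrt{5 + 1}} = \frac{1}{\sqrt{6}} = \frac{\sqrt{6}}{6}$)
$\left(-18478 + 5869\right) + w{\left(106 \right)} = \left(-18478 + 5869\right) + \frac{\sqrt{6}}{6} = -12609 + \frac{\sqrt{6}}{6}$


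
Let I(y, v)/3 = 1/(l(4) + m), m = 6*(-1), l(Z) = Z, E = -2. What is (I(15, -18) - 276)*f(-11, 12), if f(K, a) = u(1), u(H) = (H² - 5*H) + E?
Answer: 1665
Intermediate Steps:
m = -6
u(H) = -2 + H² - 5*H (u(H) = (H² - 5*H) - 2 = -2 + H² - 5*H)
f(K, a) = -6 (f(K, a) = -2 + 1² - 5*1 = -2 + 1 - 5 = -6)
I(y, v) = -3/2 (I(y, v) = 3/(4 - 6) = 3/(-2) = 3*(-½) = -3/2)
(I(15, -18) - 276)*f(-11, 12) = (-3/2 - 276)*(-6) = -555/2*(-6) = 1665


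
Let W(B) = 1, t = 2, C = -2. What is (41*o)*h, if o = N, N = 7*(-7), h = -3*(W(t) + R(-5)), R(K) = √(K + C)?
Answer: 6027 + 6027*I*√7 ≈ 6027.0 + 15946.0*I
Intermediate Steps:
R(K) = √(-2 + K) (R(K) = √(K - 2) = √(-2 + K))
h = -3 - 3*I*√7 (h = -3*(1 + √(-2 - 5)) = -3*(1 + √(-7)) = -3*(1 + I*√7) = -3 - 3*I*√7 ≈ -3.0 - 7.9373*I)
N = -49
o = -49
(41*o)*h = (41*(-49))*(-3 - 3*I*√7) = -2009*(-3 - 3*I*√7) = 6027 + 6027*I*√7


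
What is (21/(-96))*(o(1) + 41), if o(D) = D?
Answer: -147/16 ≈ -9.1875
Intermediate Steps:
(21/(-96))*(o(1) + 41) = (21/(-96))*(1 + 41) = (21*(-1/96))*42 = -7/32*42 = -147/16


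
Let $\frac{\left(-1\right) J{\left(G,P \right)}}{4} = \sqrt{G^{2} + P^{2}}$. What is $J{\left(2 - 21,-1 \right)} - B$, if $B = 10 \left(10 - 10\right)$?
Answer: $- 4 \sqrt{362} \approx -76.105$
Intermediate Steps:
$B = 0$ ($B = 10 \cdot 0 = 0$)
$J{\left(G,P \right)} = - 4 \sqrt{G^{2} + P^{2}}$
$J{\left(2 - 21,-1 \right)} - B = - 4 \sqrt{\left(2 - 21\right)^{2} + \left(-1\right)^{2}} - 0 = - 4 \sqrt{\left(-19\right)^{2} + 1} + 0 = - 4 \sqrt{361 + 1} + 0 = - 4 \sqrt{362} + 0 = - 4 \sqrt{362}$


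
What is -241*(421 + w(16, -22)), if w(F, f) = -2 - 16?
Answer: -97123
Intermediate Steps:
w(F, f) = -18
-241*(421 + w(16, -22)) = -241*(421 - 18) = -241*403 = -97123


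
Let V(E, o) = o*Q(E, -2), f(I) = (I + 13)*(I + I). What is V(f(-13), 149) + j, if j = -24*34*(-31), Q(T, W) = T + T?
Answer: 25296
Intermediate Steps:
f(I) = 2*I*(13 + I) (f(I) = (13 + I)*(2*I) = 2*I*(13 + I))
Q(T, W) = 2*T
V(E, o) = 2*E*o (V(E, o) = o*(2*E) = 2*E*o)
j = 25296 (j = -816*(-31) = 25296)
V(f(-13), 149) + j = 2*(2*(-13)*(13 - 13))*149 + 25296 = 2*(2*(-13)*0)*149 + 25296 = 2*0*149 + 25296 = 0 + 25296 = 25296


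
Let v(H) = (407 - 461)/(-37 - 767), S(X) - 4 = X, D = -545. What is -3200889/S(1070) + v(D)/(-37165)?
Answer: -1328398277288/445719845 ≈ -2980.3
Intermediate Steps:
S(X) = 4 + X
v(H) = 9/134 (v(H) = -54/(-804) = -54*(-1/804) = 9/134)
-3200889/S(1070) + v(D)/(-37165) = -3200889/(4 + 1070) + (9/134)/(-37165) = -3200889/1074 + (9/134)*(-1/37165) = -3200889*1/1074 - 9/4980110 = -1066963/358 - 9/4980110 = -1328398277288/445719845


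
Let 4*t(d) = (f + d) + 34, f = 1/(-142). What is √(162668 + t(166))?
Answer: √13124182866/284 ≈ 403.38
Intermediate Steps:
f = -1/142 ≈ -0.0070423
t(d) = 4827/568 + d/4 (t(d) = ((-1/142 + d) + 34)/4 = (4827/142 + d)/4 = 4827/568 + d/4)
√(162668 + t(166)) = √(162668 + (4827/568 + (¼)*166)) = √(162668 + (4827/568 + 83/2)) = √(162668 + 28399/568) = √(92423823/568) = √13124182866/284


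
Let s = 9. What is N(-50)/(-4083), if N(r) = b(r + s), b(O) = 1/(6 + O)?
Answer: 1/142905 ≈ 6.9977e-6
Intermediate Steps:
N(r) = 1/(15 + r) (N(r) = 1/(6 + (r + 9)) = 1/(6 + (9 + r)) = 1/(15 + r))
N(-50)/(-4083) = 1/((15 - 50)*(-4083)) = -1/4083/(-35) = -1/35*(-1/4083) = 1/142905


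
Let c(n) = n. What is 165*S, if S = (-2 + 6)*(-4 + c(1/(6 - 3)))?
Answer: -2420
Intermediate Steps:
S = -44/3 (S = (-2 + 6)*(-4 + 1/(6 - 3)) = 4*(-4 + 1/3) = 4*(-11/3) = -44/3 ≈ -14.667)
165*S = 165*(-44/3) = -2420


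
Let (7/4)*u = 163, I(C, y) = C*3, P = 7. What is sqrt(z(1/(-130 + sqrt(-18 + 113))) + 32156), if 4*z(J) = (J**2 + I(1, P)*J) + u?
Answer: sqrt(14090463625105 - 320371138129*sqrt(95))/(14*(130 - sqrt(95))**(3/2)) ≈ 179.39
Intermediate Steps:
I(C, y) = 3*C
u = 652/7 (u = (4/7)*163 = 652/7 ≈ 93.143)
z(J) = 163/7 + J**2/4 + 3*J/4 (z(J) = ((J**2 + (3*1)*J) + 652/7)/4 = ((J**2 + 3*J) + 652/7)/4 = (652/7 + J**2 + 3*J)/4 = 163/7 + J**2/4 + 3*J/4)
sqrt(z(1/(-130 + sqrt(-18 + 113))) + 32156) = sqrt((163/7 + (1/(-130 + sqrt(-18 + 113)))**2/4 + 3/(4*(-130 + sqrt(-18 + 113)))) + 32156) = sqrt((163/7 + (1/(-130 + sqrt(95)))**2/4 + 3/(4*(-130 + sqrt(95)))) + 32156) = sqrt((163/7 + 1/(4*(-130 + sqrt(95))**2) + 3/(4*(-130 + sqrt(95)))) + 32156) = sqrt(225255/7 + 1/(4*(-130 + sqrt(95))**2) + 3/(4*(-130 + sqrt(95))))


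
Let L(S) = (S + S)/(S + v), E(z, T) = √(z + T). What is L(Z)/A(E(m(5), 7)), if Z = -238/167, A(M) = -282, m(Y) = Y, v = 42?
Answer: 17/68244 ≈ 0.00024911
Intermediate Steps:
E(z, T) = √(T + z)
Z = -238/167 (Z = -238*1/167 = -238/167 ≈ -1.4251)
L(S) = 2*S/(42 + S) (L(S) = (S + S)/(S + 42) = (2*S)/(42 + S) = 2*S/(42 + S))
L(Z)/A(E(m(5), 7)) = (2*(-238/167)/(42 - 238/167))/(-282) = (2*(-238/167)/(6776/167))*(-1/282) = (2*(-238/167)*(167/6776))*(-1/282) = -17/242*(-1/282) = 17/68244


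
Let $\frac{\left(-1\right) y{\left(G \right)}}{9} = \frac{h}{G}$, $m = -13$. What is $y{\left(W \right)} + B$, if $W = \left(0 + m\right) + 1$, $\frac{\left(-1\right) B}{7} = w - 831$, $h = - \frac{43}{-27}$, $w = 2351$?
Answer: $- \frac{382997}{36} \approx -10639.0$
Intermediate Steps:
$h = \frac{43}{27}$ ($h = \left(-43\right) \left(- \frac{1}{27}\right) = \frac{43}{27} \approx 1.5926$)
$B = -10640$ ($B = - 7 \left(2351 - 831\right) = \left(-7\right) 1520 = -10640$)
$W = -12$ ($W = \left(0 - 13\right) + 1 = -13 + 1 = -12$)
$y{\left(G \right)} = - \frac{43}{3 G}$ ($y{\left(G \right)} = - 9 \frac{43}{27 G} = - \frac{43}{3 G}$)
$y{\left(W \right)} + B = - \frac{43}{3 \left(-12\right)} - 10640 = \left(- \frac{43}{3}\right) \left(- \frac{1}{12}\right) - 10640 = \frac{43}{36} - 10640 = - \frac{382997}{36}$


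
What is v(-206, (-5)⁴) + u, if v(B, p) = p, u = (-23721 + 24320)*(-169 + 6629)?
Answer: 3870165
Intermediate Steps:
u = 3869540 (u = 599*6460 = 3869540)
v(-206, (-5)⁴) + u = (-5)⁴ + 3869540 = 625 + 3869540 = 3870165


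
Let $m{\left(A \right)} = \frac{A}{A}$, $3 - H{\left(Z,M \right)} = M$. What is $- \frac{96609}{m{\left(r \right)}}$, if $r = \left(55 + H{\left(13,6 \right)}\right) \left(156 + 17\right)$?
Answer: $-96609$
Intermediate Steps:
$H{\left(Z,M \right)} = 3 - M$
$r = 8996$ ($r = \left(55 + \left(3 - 6\right)\right) \left(156 + 17\right) = \left(55 + \left(3 - 6\right)\right) 173 = \left(55 - 3\right) 173 = 52 \cdot 173 = 8996$)
$m{\left(A \right)} = 1$
$- \frac{96609}{m{\left(r \right)}} = - \frac{96609}{1} = \left(-96609\right) 1 = -96609$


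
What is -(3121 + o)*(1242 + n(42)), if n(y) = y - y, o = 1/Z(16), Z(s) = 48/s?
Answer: -3876696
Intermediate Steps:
o = ⅓ (o = 1/(48/16) = 1/(48*(1/16)) = 1/3 = ⅓ ≈ 0.33333)
n(y) = 0
-(3121 + o)*(1242 + n(42)) = -(3121 + ⅓)*(1242 + 0) = -9364*1242/3 = -1*3876696 = -3876696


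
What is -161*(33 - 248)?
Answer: 34615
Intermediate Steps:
-161*(33 - 248) = -161*(-215) = 34615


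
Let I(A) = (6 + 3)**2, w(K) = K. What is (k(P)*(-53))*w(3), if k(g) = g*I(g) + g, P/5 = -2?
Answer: 130380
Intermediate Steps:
P = -10 (P = 5*(-2) = -10)
I(A) = 81 (I(A) = 9**2 = 81)
k(g) = 82*g (k(g) = g*81 + g = 81*g + g = 82*g)
(k(P)*(-53))*w(3) = ((82*(-10))*(-53))*3 = -820*(-53)*3 = 43460*3 = 130380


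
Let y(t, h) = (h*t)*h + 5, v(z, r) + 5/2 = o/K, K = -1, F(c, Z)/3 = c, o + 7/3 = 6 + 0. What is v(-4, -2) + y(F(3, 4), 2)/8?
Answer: -25/24 ≈ -1.0417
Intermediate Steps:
o = 11/3 (o = -7/3 + (6 + 0) = -7/3 + 6 = 11/3 ≈ 3.6667)
F(c, Z) = 3*c
v(z, r) = -37/6 (v(z, r) = -5/2 + (11/3)/(-1) = -5/2 + (11/3)*(-1) = -5/2 - 11/3 = -37/6)
y(t, h) = 5 + t*h² (y(t, h) = t*h² + 5 = 5 + t*h²)
v(-4, -2) + y(F(3, 4), 2)/8 = -37/6 + (5 + (3*3)*2²)/8 = -37/6 + (5 + 9*4)*(⅛) = -37/6 + (5 + 36)*(⅛) = -37/6 + 41*(⅛) = -37/6 + 41/8 = -25/24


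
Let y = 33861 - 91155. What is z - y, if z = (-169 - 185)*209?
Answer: -16692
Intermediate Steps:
y = -57294
z = -73986 (z = -354*209 = -73986)
z - y = -73986 - 1*(-57294) = -73986 + 57294 = -16692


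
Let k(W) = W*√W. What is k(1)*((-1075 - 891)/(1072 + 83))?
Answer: -1966/1155 ≈ -1.7022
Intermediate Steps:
k(W) = W^(3/2)
k(1)*((-1075 - 891)/(1072 + 83)) = 1^(3/2)*((-1075 - 891)/(1072 + 83)) = 1*(-1966/1155) = -1966/1155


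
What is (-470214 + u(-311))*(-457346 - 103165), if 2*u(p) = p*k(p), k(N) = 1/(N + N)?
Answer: 1054239916905/4 ≈ 2.6356e+11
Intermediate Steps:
k(N) = 1/(2*N)
u(p) = ¼ (u(p) = (p*(1/(2*p)))/2 = (½)*(½) = ¼)
(-470214 + u(-311))*(-457346 - 103165) = (-470214 + ¼)*(-457346 - 103165) = -1880855/4*(-560511) = 1054239916905/4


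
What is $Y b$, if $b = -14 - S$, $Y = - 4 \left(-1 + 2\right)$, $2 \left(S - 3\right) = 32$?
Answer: $132$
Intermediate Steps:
$S = 19$ ($S = 3 + \frac{1}{2} \cdot 32 = 3 + 16 = 19$)
$Y = -4$ ($Y = \left(-4\right) 1 = -4$)
$b = -33$ ($b = -14 - 19 = -33$)
$Y b = \left(-4\right) \left(-33\right) = 132$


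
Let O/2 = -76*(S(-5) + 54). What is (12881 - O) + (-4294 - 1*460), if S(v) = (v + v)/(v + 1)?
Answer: 16715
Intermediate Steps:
S(v) = 2*v/(1 + v) (S(v) = (2*v)/(1 + v) = 2*v/(1 + v))
O = -8588 (O = 2*(-76*(2*(-5)/(1 - 5) + 54)) = 2*(-76*(2*(-5)/(-4) + 54)) = 2*(-76*(2*(-5)*(-¼) + 54)) = 2*(-76*(5/2 + 54)) = 2*(-76*113/2) = 2*(-4294) = -8588)
(12881 - O) + (-4294 - 1*460) = (12881 - 1*(-8588)) + (-4294 - 1*460) = (12881 + 8588) + (-4294 - 460) = 21469 - 4754 = 16715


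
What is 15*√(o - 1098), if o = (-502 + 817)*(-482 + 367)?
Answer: 45*I*√4147 ≈ 2897.9*I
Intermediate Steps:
o = -36225 (o = 315*(-115) = -36225)
15*√(o - 1098) = 15*√(-36225 - 1098) = 15*√(-37323) = 15*(3*I*√4147) = 45*I*√4147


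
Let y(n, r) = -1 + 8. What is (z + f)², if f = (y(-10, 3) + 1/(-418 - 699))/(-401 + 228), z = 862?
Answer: 27744207037973776/37342084081 ≈ 7.4297e+5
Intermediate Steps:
y(n, r) = 7
f = -7818/193241 (f = (7 + 1/(-418 - 699))/(-401 + 228) = (7 + 1/(-1117))/(-173) = (7 - 1/1117)*(-1/173) = (7818/1117)*(-1/173) = -7818/193241 ≈ -0.040457)
(z + f)² = (862 - 7818/193241)² = (166565924/193241)² = 27744207037973776/37342084081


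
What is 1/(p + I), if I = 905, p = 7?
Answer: 1/912 ≈ 0.0010965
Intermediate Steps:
1/(p + I) = 1/(7 + 905) = 1/912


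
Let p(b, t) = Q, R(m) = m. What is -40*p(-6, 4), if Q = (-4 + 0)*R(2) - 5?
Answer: 520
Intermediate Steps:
Q = -13 (Q = (-4 + 0)*2 - 5 = -4*2 - 5 = -8 - 5 = -13)
p(b, t) = -13
-40*p(-6, 4) = -40*(-13) = 520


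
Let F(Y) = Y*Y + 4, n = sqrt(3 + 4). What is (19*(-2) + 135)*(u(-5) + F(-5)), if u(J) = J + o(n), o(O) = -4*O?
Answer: 2328 - 388*sqrt(7) ≈ 1301.4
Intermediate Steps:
n = sqrt(7) ≈ 2.6458
u(J) = J - 4*sqrt(7)
F(Y) = 4 + Y**2 (F(Y) = Y**2 + 4 = 4 + Y**2)
(19*(-2) + 135)*(u(-5) + F(-5)) = (19*(-2) + 135)*((-5 - 4*sqrt(7)) + (4 + (-5)**2)) = (-38 + 135)*((-5 - 4*sqrt(7)) + (4 + 25)) = 97*((-5 - 4*sqrt(7)) + 29) = 97*(24 - 4*sqrt(7)) = 2328 - 388*sqrt(7)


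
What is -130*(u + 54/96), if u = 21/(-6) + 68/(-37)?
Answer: 183755/296 ≈ 620.79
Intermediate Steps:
u = -395/74 (u = 21*(-1/6) + 68*(-1/37) = -7/2 - 68/37 = -395/74 ≈ -5.3378)
-130*(u + 54/96) = -130*(-395/74 + 54/96) = -130*(-395/74 + 54*(1/96)) = -130*(-395/74 + 9/16) = -130*(-2827/592) = 183755/296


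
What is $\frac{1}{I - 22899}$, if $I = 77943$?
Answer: $\frac{1}{55044} \approx 1.8167 \cdot 10^{-5}$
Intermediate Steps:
$\frac{1}{I - 22899} = \frac{1}{77943 - 22899} = \frac{1}{55044}$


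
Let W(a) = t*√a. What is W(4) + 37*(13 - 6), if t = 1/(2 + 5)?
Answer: 1815/7 ≈ 259.29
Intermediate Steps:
t = ⅐ (t = 1/7 = ⅐ ≈ 0.14286)
W(a) = √a/7
W(4) + 37*(13 - 6) = √4/7 + 37*(13 - 6) = (⅐)*2 + 37*7 = 2/7 + 259 = 1815/7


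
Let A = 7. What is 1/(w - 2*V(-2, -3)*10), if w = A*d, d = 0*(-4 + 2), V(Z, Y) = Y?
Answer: 1/60 ≈ 0.016667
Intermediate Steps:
d = 0 (d = 0*(-2) = 0)
w = 0 (w = 7*0 = 0)
1/(w - 2*V(-2, -3)*10) = 1/(0 - 2*(-3)*10) = 1/(0 + 6*10) = 1/(0 + 60) = 1/60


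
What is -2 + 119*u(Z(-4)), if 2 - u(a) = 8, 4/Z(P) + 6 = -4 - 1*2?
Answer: -716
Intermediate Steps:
Z(P) = -⅓ (Z(P) = 4/(-6 + (-4 - 1*2)) = 4/(-6 + (-4 - 2)) = 4/(-6 - 6) = 4/(-12) = 4*(-1/12) = -⅓)
u(a) = -6 (u(a) = 2 - 1*8 = 2 - 8 = -6)
-2 + 119*u(Z(-4)) = -2 + 119*(-6) = -2 - 714 = -716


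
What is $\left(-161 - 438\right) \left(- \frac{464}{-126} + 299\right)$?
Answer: $- \frac{11422331}{63} \approx -1.8131 \cdot 10^{5}$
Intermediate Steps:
$\left(-161 - 438\right) \left(- \frac{464}{-126} + 299\right) = - 599 \left(\left(-464\right) \left(- \frac{1}{126}\right) + 299\right) = - 599 \left(\frac{232}{63} + 299\right) = \left(-599\right) \frac{19069}{63} = - \frac{11422331}{63}$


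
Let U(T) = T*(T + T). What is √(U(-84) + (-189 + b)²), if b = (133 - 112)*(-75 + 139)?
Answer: 21*√3057 ≈ 1161.1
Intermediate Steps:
b = 1344 (b = 21*64 = 1344)
U(T) = 2*T² (U(T) = T*(2*T) = 2*T²)
√(U(-84) + (-189 + b)²) = √(2*(-84)² + (-189 + 1344)²) = √(2*7056 + 1155²) = √(14112 + 1334025) = √1348137 = 21*√3057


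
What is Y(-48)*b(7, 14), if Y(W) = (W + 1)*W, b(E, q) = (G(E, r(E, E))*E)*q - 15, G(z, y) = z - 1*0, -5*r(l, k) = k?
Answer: 1513776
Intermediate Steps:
r(l, k) = -k/5
G(z, y) = z (G(z, y) = z + 0 = z)
b(E, q) = -15 + q*E² (b(E, q) = (E*E)*q - 15 = E²*q - 15 = q*E² - 15 = -15 + q*E²)
Y(W) = W*(1 + W) (Y(W) = (1 + W)*W = W*(1 + W))
Y(-48)*b(7, 14) = (-48*(1 - 48))*(-15 + 14*7²) = (-48*(-47))*(-15 + 14*49) = 2256*(-15 + 686) = 2256*671 = 1513776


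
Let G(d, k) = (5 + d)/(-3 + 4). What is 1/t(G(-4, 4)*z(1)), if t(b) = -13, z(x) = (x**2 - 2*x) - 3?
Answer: -1/13 ≈ -0.076923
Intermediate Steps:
G(d, k) = 5 + d (G(d, k) = (5 + d)/1 = (5 + d)*1 = 5 + d)
z(x) = -3 + x**2 - 2*x
1/t(G(-4, 4)*z(1)) = 1/(-13) = -1/13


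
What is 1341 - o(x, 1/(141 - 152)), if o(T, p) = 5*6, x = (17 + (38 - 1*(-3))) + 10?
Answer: 1311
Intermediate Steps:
x = 68 (x = (17 + (38 + 3)) + 10 = (17 + 41) + 10 = 58 + 10 = 68)
o(T, p) = 30
1341 - o(x, 1/(141 - 152)) = 1341 - 1*30 = 1341 - 30 = 1311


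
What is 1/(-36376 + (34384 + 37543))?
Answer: 1/35551 ≈ 2.8129e-5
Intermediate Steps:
1/(-36376 + (34384 + 37543)) = 1/(-36376 + 71927) = 1/35551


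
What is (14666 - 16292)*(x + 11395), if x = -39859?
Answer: 46282464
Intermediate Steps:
(14666 - 16292)*(x + 11395) = (14666 - 16292)*(-39859 + 11395) = -1626*(-28464) = 46282464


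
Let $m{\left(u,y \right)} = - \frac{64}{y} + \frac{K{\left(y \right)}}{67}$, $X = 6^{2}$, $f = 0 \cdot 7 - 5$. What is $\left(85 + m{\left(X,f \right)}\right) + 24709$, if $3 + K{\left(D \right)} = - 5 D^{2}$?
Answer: $\frac{8309638}{335} \approx 24805.0$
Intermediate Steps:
$K{\left(D \right)} = -3 - 5 D^{2}$
$f = -5$ ($f = 0 - 5 = -5$)
$X = 36$
$m{\left(u,y \right)} = - \frac{3}{67} - \frac{64}{y} - \frac{5 y^{2}}{67}$ ($m{\left(u,y \right)} = - \frac{64}{y} + \frac{-3 - 5 y^{2}}{67} = - \frac{64}{y} + \left(-3 - 5 y^{2}\right) \frac{1}{67} = - \frac{64}{y} - \left(\frac{3}{67} + \frac{5 y^{2}}{67}\right) = - \frac{3}{67} - \frac{64}{y} - \frac{5 y^{2}}{67}$)
$\left(85 + m{\left(X,f \right)}\right) + 24709 = \left(85 + \frac{-4288 - 5 \left(-3 - 5 \left(-5\right)^{2}\right)}{67 \left(-5\right)}\right) + 24709 = \left(85 + \frac{1}{67} \left(- \frac{1}{5}\right) \left(-4288 - 5 \left(-3 - 125\right)\right)\right) + 24709 = \left(85 + \frac{1}{67} \left(- \frac{1}{5}\right) \left(-4288 - -640\right)\right) + 24709 = \left(85 + \frac{1}{67} \left(- \frac{1}{5}\right) \left(-4288 + 640\right)\right) + 24709 = \left(85 + \frac{1}{67} \left(- \frac{1}{5}\right) \left(-3648\right)\right) + 24709 = \left(85 + \frac{3648}{335}\right) + 24709 = \frac{32123}{335} + 24709 = \frac{8309638}{335}$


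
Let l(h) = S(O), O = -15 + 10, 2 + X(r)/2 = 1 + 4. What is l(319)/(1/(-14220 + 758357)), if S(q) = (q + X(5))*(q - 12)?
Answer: -12650329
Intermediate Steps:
X(r) = 6 (X(r) = -4 + 2*(1 + 4) = -4 + 2*5 = -4 + 10 = 6)
O = -5
S(q) = (-12 + q)*(6 + q) (S(q) = (q + 6)*(q - 12) = (6 + q)*(-12 + q) = (-12 + q)*(6 + q))
l(h) = -17 (l(h) = -72 + (-5)**2 - 6*(-5) = -72 + 25 + 30 = -17)
l(319)/(1/(-14220 + 758357)) = -17/(1/(-14220 + 758357)) = -17/(1/744137) = -17/1/744137 = -17*744137 = -12650329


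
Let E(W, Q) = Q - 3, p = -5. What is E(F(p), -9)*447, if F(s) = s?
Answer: -5364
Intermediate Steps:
E(W, Q) = -3 + Q
E(F(p), -9)*447 = (-3 - 9)*447 = -12*447 = -5364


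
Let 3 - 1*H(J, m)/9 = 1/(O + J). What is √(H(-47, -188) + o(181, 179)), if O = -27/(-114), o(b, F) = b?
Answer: √657415366/1777 ≈ 14.429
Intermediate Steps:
O = 9/38 (O = -27*(-1/114) = 9/38 ≈ 0.23684)
H(J, m) = 27 - 9/(9/38 + J)
√(H(-47, -188) + o(181, 179)) = √(9*(-11 + 114*(-47))/(9 + 38*(-47)) + 181) = √(9*(-11 - 5358)/(9 - 1786) + 181) = √(9*(-5369)/(-1777) + 181) = √(9*(-1/1777)*(-5369) + 181) = √(48321/1777 + 181) = √(369958/1777) = √657415366/1777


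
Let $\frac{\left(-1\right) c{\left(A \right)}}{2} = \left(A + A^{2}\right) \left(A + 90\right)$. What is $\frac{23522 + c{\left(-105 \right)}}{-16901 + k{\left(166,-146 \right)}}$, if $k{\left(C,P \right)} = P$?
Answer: $- \frac{351122}{17047} \approx -20.597$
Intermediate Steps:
$c{\left(A \right)} = - 2 \left(90 + A\right) \left(A + A^{2}\right)$ ($c{\left(A \right)} = - 2 \left(A + A^{2}\right) \left(A + 90\right) = - 2 \left(A + A^{2}\right) \left(90 + A\right) = - 2 \left(90 + A\right) \left(A + A^{2}\right)$)
$\frac{23522 + c{\left(-105 \right)}}{-16901 + k{\left(166,-146 \right)}} = \frac{23522 - - 210 \left(90 + \left(-105\right)^{2} + 91 \left(-105\right)\right)}{-16901 - 146} = \frac{23522 - - 210 \left(90 + 11025 - 9555\right)}{-17047} = \left(23522 - \left(-210\right) 1560\right) \left(- \frac{1}{17047}\right) = \left(23522 + 327600\right) \left(- \frac{1}{17047}\right) = 351122 \left(- \frac{1}{17047}\right) = - \frac{351122}{17047}$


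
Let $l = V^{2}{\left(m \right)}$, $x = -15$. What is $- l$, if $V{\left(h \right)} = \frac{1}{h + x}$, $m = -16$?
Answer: $- \frac{1}{961} \approx -0.0010406$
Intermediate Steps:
$V{\left(h \right)} = \frac{1}{-15 + h}$ ($V{\left(h \right)} = \frac{1}{h - 15} = \frac{1}{-15 + h}$)
$l = \frac{1}{961}$ ($l = \left(\frac{1}{-15 - 16}\right)^{2} = \left(\frac{1}{-31}\right)^{2} = \left(- \frac{1}{31}\right)^{2} = \frac{1}{961} \approx 0.0010406$)
$- l = \left(-1\right) \frac{1}{961} = - \frac{1}{961}$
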